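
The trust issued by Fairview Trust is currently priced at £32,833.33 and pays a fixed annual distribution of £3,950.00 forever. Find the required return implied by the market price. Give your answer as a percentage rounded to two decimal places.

12.03%

P = C/r ⇒ r = C/P = £3,950.00/£32,833.33 = 0.120305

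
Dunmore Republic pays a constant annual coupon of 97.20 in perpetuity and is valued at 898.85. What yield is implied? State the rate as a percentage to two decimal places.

P = C/r ⇒ r = C/P = 97.20/898.85 = 0.108138

10.81%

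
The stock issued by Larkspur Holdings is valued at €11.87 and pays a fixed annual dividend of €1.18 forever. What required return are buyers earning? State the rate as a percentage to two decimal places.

9.94%

P = C/r ⇒ r = C/P = €1.18/€11.87 = 0.099410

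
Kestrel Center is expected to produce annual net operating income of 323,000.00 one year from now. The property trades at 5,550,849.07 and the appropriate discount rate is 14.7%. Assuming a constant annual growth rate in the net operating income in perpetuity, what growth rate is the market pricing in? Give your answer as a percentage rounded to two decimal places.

8.88%

P = D₁/(r−g) ⇒ g = r − D₁/P = 0.147 − 323,000.00/5,550,849.07 = 0.088811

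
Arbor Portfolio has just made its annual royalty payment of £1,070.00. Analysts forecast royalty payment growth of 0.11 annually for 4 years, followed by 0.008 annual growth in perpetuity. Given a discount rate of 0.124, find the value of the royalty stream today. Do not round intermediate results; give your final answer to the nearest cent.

£12991.65

D_1 = 1187.70000
D_2 = 1318.34700
D_3 = 1463.36517
D_4 = 1624.33534
Terminal value at year 4: TV = D_4×(1+g_2)/(r−g_2) = 1637.33002/0.116 = 14114.91398
P_0 = D_1/(1+r)^1 + D_2/(1+r)^2 + D_3/(1+r)^3 + D_4/(1+r)^4 + TV/(1+r)^4
    = 1056.67260 + 1043.51120 + 1030.51372 + 1017.67814 + 8843.27215 = 12991.64782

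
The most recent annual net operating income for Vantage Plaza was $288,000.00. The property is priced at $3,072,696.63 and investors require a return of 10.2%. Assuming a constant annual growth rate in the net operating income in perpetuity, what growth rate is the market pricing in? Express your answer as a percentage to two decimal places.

0.76%

P = D₀(1+g)/(r−g) ⇒ P(r−g) = D₀(1+g) ⇒ g(P+D₀) = P·r − D₀
g = (P·r − D₀)/(P + D₀) = ($3,072,696.63×0.102 − $288,000.00) / ($3,072,696.63 + $288,000.00) = 0.007562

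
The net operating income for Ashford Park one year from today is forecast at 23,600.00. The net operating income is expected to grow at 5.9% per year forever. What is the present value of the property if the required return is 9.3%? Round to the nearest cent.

694117.65

Growing perpetuity: P = D₁ / (r − g) = 23,600.0000 / (0.093 − 0.059) = 694,117.65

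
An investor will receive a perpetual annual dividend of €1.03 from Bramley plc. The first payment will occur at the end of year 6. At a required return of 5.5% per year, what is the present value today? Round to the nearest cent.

Value at end of year 5: C / r = €1.03 / 0.055 = €18.7273
Discount to today: PV = €18.7273 / (1 + 0.055)^5 = €18.7273 / 1.306960 = €14.33

€14.33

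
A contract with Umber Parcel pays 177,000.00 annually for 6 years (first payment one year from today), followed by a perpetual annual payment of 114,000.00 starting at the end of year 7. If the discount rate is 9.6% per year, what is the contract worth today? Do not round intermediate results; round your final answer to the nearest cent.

1465127.87

PV of 6-year annuity: 177,000.00 × [1 − (1+0.096)^−6] / 0.096 = 780002.11788
Perpetuity value at year 6: 114,000.00 / 0.096 = 1187500.00000
PV of perpetuity: 1187500.00000 / (1+0.096)^6 = 685125.75459
Total PV = 780002.11788 + 685125.75459 = 1465127.87246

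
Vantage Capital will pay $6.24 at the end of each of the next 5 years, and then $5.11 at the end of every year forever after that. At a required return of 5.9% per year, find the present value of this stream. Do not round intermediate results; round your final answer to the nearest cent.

$91.38

PV of 5-year annuity: $6.24 × [1 − (1+0.059)^−5] / 0.059 = 26.35681
Perpetuity value at year 5: $5.11 / 0.059 = 86.61017
PV of perpetuity: 86.61017 / (1+0.059)^5 = 65.02631
Total PV = 26.35681 + 65.02631 = 91.38312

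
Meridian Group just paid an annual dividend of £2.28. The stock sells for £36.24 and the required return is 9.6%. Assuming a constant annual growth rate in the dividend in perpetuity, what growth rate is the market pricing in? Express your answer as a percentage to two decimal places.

P = D₀(1+g)/(r−g) ⇒ P(r−g) = D₀(1+g) ⇒ g(P+D₀) = P·r − D₀
g = (P·r − D₀)/(P + D₀) = (£36.24×0.096 − £2.28) / (£36.24 + £2.28) = 0.031128

3.11%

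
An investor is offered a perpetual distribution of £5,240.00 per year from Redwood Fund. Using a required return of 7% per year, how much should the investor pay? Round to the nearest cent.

£74857.14

Level perpetuity: PV = C / r = £5,240.00 / 0.07 = £74,857.14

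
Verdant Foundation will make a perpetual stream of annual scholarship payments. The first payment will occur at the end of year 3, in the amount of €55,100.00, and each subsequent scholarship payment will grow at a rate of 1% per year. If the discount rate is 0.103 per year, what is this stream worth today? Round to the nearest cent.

Value at end of year 2: C₁ / (r − g) = €55,100.00 / (0.103 − 0.01) = €592,473.1183
Discount to today: PV = €592,473.1183 / (1 + 0.103)^2 = €592,473.1183 / 1.216609 = €486,987.29

€486987.29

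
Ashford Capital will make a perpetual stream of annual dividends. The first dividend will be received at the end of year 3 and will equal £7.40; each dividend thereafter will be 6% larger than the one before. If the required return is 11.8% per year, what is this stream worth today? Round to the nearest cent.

£102.08

Value at end of year 2: C₁ / (r − g) = £7.40 / (0.118 − 0.06) = £127.5862
Discount to today: PV = £127.5862 / (1 + 0.118)^2 = £127.5862 / 1.249924 = £102.08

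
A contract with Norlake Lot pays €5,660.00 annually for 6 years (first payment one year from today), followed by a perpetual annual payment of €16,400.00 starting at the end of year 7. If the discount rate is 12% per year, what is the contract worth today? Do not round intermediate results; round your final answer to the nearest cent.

€92510.15

PV of 6-year annuity: €5,660.00 × [1 − (1+0.12)^−6] / 0.12 = 23270.56545
Perpetuity value at year 6: €16,400.00 / 0.12 = 136666.66667
PV of perpetuity: 136666.66667 / (1+0.12)^6 = 69239.58656
Total PV = 23270.56545 + 69239.58656 = 92510.15201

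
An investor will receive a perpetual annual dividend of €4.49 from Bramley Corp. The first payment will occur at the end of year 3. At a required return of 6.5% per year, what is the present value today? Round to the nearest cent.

€60.90

Value at end of year 2: C / r = €4.49 / 0.065 = €69.0769
Discount to today: PV = €69.0769 / (1 + 0.065)^2 = €69.0769 / 1.134225 = €60.90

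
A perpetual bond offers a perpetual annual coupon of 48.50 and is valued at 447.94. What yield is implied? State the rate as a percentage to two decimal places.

P = C/r ⇒ r = C/P = 48.50/447.94 = 0.108273

10.83%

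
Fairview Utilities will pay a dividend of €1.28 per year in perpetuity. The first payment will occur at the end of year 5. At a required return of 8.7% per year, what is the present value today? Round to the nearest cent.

€10.54

Value at end of year 4: C / r = €1.28 / 0.087 = €14.7126
Discount to today: PV = €14.7126 / (1 + 0.087)^4 = €14.7126 / 1.396105 = €10.54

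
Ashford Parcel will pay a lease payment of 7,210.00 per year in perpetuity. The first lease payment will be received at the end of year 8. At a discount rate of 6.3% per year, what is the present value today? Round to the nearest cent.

74621.14

Value at end of year 7: C / r = 7,210.00 / 0.063 = 114,444.4444
Discount to today: PV = 114,444.4444 / (1 + 0.063)^7 = 114,444.4444 / 1.533673 = 74,621.14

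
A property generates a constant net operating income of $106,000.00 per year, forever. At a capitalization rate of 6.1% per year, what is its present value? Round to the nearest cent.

$1737704.92

Level perpetuity: PV = C / r = $106,000.00 / 0.061 = $1,737,704.92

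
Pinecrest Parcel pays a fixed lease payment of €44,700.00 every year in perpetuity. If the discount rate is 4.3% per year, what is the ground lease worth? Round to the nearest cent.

Level perpetuity: PV = C / r = €44,700.00 / 0.043 = €1,039,534.88

€1039534.88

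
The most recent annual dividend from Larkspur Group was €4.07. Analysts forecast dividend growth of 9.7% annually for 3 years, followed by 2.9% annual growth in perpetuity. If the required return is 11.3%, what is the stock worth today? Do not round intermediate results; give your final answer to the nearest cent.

D_1 = 4.46479
D_2 = 4.89787
D_3 = 5.37297
Terminal value at year 3: TV = D_3×(1+g_2)/(r−g_2) = 5.52878/0.084 = 65.81886
P_0 = D_1/(1+r)^1 + D_2/(1+r)^2 + D_3/(1+r)^3 + TV/(1+r)^3
    = 4.01149 + 3.95382 + 3.89699 + 47.73807 = 59.60037

€59.60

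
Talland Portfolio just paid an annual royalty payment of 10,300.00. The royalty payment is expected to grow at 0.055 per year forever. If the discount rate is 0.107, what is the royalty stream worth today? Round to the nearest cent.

208971.15

D₁ = D₀ × (1 + g) = 10,300.00 × 1.055 = 10,866.5000
Growing perpetuity: P = D₁ / (r − g) = 10,866.5000 / (0.107 − 0.055) = 208,971.15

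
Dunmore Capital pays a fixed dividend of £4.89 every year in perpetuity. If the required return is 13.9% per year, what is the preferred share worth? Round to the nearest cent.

Level perpetuity: PV = C / r = £4.89 / 0.139 = £35.18

£35.18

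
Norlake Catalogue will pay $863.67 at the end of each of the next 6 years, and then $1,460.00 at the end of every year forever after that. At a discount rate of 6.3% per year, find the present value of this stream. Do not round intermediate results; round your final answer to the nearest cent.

$20269.69

PV of 6-year annuity: $863.67 × [1 − (1+0.063)^−6] / 0.063 = 4207.20795
Perpetuity value at year 6: $1,460.00 / 0.063 = 23174.60317
PV of perpetuity: 23174.60317 / (1+0.063)^6 = 16062.48441
Total PV = 4207.20795 + 16062.48441 = 20269.69236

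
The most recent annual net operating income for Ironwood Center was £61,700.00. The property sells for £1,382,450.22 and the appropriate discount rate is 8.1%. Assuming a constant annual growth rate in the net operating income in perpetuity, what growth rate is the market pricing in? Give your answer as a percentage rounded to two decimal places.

3.48%

P = D₀(1+g)/(r−g) ⇒ P(r−g) = D₀(1+g) ⇒ g(P+D₀) = P·r − D₀
g = (P·r − D₀)/(P + D₀) = (£1,382,450.22×0.081 − £61,700.00) / (£1,382,450.22 + £61,700.00) = 0.034815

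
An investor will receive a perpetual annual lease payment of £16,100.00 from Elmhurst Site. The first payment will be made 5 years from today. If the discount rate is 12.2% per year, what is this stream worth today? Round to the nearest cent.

£83271.16

Value at end of year 4: C / r = £16,100.00 / 0.122 = £131,967.2131
Discount to today: PV = £131,967.2131 / (1 + 0.122)^4 = £131,967.2131 / 1.584789 = £83,271.16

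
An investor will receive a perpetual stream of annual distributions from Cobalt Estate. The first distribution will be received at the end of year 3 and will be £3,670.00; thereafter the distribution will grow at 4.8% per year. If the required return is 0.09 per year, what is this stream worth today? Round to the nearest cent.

£73546.80

Value at end of year 2: C₁ / (r − g) = £3,670.00 / (0.09 − 0.048) = £87,380.9524
Discount to today: PV = £87,380.9524 / (1 + 0.09)^2 = £87,380.9524 / 1.188100 = £73,546.80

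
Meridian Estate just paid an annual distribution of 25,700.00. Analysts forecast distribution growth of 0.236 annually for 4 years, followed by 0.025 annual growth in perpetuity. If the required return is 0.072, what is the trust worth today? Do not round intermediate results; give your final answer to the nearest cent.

D_1 = 31765.20000
D_2 = 39261.78720
D_3 = 48527.56898
D_4 = 59980.07526
Terminal value at year 4: TV = D_4×(1+g_2)/(r−g_2) = 61479.57714/0.047 = 1308076.10936
P_0 = D_1/(1+r)^1 + D_2/(1+r)^2 + D_3/(1+r)^3 + D_4/(1+r)^4 + TV/(1+r)^4
    = 29631.71642 + 34164.92677 + 39391.65064 + 45417.98525 + 990498.61446 = 1139104.89353

1139104.89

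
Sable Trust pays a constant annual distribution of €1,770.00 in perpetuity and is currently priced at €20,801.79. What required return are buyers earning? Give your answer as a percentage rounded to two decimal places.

8.51%

P = C/r ⇒ r = C/P = €1,770.00/€20,801.79 = 0.085089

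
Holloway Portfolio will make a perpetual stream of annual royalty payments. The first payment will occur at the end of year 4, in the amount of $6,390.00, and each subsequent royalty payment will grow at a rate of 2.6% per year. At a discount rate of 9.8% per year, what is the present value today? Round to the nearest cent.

$67044.22

Value at end of year 3: C₁ / (r − g) = $6,390.00 / (0.098 − 0.026) = $88,750.0000
Discount to today: PV = $88,750.0000 / (1 + 0.098)^3 = $88,750.0000 / 1.323753 = $67,044.22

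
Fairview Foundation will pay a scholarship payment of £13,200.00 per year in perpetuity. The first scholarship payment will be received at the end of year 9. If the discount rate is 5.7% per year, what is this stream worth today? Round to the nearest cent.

£148627.50

Value at end of year 8: C / r = £13,200.00 / 0.057 = £231,578.9474
Discount to today: PV = £231,578.9474 / (1 + 0.057)^8 = £231,578.9474 / 1.558116 = £148,627.50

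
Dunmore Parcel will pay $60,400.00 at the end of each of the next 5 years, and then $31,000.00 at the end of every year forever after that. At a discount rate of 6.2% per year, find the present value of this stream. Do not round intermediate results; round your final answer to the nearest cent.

$623172.58

PV of 5-year annuity: $60,400.00 × [1 − (1+0.062)^−5] / 0.062 = 253048.43434
Perpetuity value at year 5: $31,000.00 / 0.062 = 500000.00000
PV of perpetuity: 500000.00000 / (1+0.062)^5 = 370124.14794
Total PV = 253048.43434 + 370124.14794 = 623172.58228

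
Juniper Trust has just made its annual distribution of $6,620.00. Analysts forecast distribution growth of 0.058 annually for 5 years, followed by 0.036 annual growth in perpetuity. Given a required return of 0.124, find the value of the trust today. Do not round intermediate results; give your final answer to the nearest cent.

$85294.06

D_1 = 7003.96000
D_2 = 7410.18968
D_3 = 7839.98068
D_4 = 8294.69956
D_5 = 8775.79214
Terminal value at year 5: TV = D_5×(1+g_2)/(r−g_2) = 9091.72065/0.088 = 103315.00741
P_0 = D_1/(1+r)^1 + D_2/(1+r)^2 + D_3/(1+r)^3 + D_4/(1+r)^4 + D_5/(1+r)^5 + TV/(1+r)^5
    = 6231.28114 + 5865.38741 + 5520.97854 + 5196.79296 + 4891.64320 + 57587.98131 = 85294.06456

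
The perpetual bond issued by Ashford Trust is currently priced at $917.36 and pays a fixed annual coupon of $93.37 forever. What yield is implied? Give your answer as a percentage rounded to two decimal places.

10.18%

P = C/r ⇒ r = C/P = $93.37/$917.36 = 0.101781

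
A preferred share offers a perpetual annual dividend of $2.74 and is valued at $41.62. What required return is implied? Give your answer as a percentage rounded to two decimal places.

P = C/r ⇒ r = C/P = $2.74/$41.62 = 0.065834

6.58%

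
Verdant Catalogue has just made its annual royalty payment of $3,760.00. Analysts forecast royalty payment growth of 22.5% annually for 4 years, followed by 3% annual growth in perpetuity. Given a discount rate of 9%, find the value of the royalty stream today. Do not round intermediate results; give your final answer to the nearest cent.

D_1 = 4606.00000
D_2 = 5642.35000
D_3 = 6911.87875
D_4 = 8467.05147
Terminal value at year 4: TV = D_4×(1+g_2)/(r−g_2) = 8721.06301/0.06 = 145351.05021
P_0 = D_1/(1+r)^1 + D_2/(1+r)^2 + D_3/(1+r)^3 + D_4/(1+r)^4 + TV/(1+r)^4
    = 4225.68807 + 4749.05311 + 5337.23859 + 5998.27272 + 102970.34843 = 123280.60092

$123280.60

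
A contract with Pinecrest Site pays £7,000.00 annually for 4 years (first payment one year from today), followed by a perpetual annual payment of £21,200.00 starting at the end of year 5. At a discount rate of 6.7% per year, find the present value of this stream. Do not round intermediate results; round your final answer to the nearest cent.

PV of 4-year annuity: £7,000.00 × [1 − (1+0.067)^−4] / 0.067 = 23871.94799
Perpetuity value at year 4: £21,200.00 / 0.067 = 316417.91045
PV of perpetuity: 316417.91045 / (1+0.067)^4 = 244120.01082
Total PV = 23871.94799 + 244120.01082 = 267991.95881

£267991.96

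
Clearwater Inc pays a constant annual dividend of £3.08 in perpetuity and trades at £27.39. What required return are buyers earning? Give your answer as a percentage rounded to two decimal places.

P = C/r ⇒ r = C/P = £3.08/£27.39 = 0.112450

11.24%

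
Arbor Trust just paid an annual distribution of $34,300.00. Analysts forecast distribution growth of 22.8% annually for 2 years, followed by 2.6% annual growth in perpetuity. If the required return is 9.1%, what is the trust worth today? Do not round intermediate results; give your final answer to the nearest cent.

D_1 = 42120.40000
D_2 = 51723.85120
Terminal value at year 2: TV = D_2×(1+g_2)/(r−g_2) = 53068.67133/0.065 = 816441.09740
P_0 = D_1/(1+r)^1 + D_2/(1+r)^2 + TV/(1+r)^2
    = 38607.14940 + 43455.15992 + 685922.98575 = 767985.29507

$767985.30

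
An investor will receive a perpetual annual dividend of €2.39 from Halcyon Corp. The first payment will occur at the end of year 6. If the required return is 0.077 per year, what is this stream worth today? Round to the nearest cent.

€21.42

Value at end of year 5: C / r = €2.39 / 0.077 = €31.0390
Discount to today: PV = €31.0390 / (1 + 0.077)^5 = €31.0390 / 1.449034 = €21.42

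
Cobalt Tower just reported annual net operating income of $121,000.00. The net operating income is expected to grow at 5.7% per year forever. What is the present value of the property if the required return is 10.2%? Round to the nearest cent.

$2842155.56

D₁ = D₀ × (1 + g) = $121,000.00 × 1.057 = $127,897.0000
Growing perpetuity: P = D₁ / (r − g) = $127,897.0000 / (0.102 − 0.057) = $2,842,155.56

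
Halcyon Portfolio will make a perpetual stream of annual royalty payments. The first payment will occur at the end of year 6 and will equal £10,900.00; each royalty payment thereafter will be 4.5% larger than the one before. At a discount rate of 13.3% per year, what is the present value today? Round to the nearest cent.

£66342.87

Value at end of year 5: C₁ / (r − g) = £10,900.00 / (0.133 − 0.045) = £123,863.6364
Discount to today: PV = £123,863.6364 / (1 + 0.133)^5 = £123,863.6364 / 1.867022 = £66,342.87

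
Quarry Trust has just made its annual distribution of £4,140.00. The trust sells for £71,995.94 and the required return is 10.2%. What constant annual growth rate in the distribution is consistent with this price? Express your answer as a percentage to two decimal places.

4.21%

P = D₀(1+g)/(r−g) ⇒ P(r−g) = D₀(1+g) ⇒ g(P+D₀) = P·r − D₀
g = (P·r − D₀)/(P + D₀) = (£71,995.94×0.102 − £4,140.00) / (£71,995.94 + £4,140.00) = 0.042077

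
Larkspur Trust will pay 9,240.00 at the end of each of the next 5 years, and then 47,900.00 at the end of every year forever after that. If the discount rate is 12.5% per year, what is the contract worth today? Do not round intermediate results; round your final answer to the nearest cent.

PV of 5-year annuity: 9,240.00 × [1 − (1+0.125)^−5] / 0.125 = 32899.65148
Perpetuity value at year 5: 47,900.00 / 0.125 = 383200.00000
PV of perpetuity: 383200.00000 / (1+0.125)^5 = 212648.77644
Total PV = 32899.65148 + 212648.77644 = 245548.42792

245548.43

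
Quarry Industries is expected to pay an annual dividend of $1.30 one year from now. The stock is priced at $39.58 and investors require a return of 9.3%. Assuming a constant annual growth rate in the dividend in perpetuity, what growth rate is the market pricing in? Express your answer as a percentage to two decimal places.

P = D₁/(r−g) ⇒ g = r − D₁/P = 0.093 − $1.30/$39.58 = 0.060155

6.02%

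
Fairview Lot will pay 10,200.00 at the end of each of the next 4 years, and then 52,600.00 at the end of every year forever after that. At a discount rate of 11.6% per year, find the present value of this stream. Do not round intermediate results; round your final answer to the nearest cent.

323572.16

PV of 4-year annuity: 10,200.00 × [1 − (1+0.116)^−4] / 0.116 = 31243.78252
Perpetuity value at year 4: 52,600.00 / 0.116 = 453448.27586
PV of perpetuity: 453448.27586 / (1+0.116)^4 = 292328.37776
Total PV = 31243.78252 + 292328.37776 = 323572.16028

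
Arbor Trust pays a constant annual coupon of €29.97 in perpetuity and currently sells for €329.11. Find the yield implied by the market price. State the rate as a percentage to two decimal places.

9.11%

P = C/r ⇒ r = C/P = €29.97/€329.11 = 0.091064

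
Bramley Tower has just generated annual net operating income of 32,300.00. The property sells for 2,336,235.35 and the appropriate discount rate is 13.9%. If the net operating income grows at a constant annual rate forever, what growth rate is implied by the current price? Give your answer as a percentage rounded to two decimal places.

12.35%

P = D₀(1+g)/(r−g) ⇒ P(r−g) = D₀(1+g) ⇒ g(P+D₀) = P·r − D₀
g = (P·r − D₀)/(P + D₀) = (2,336,235.35×0.139 − 32,300.00) / (2,336,235.35 + 32,300.00) = 0.123467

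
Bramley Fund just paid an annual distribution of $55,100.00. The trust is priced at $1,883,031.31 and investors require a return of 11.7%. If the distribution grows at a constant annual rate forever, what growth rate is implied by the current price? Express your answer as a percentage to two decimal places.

8.52%

P = D₀(1+g)/(r−g) ⇒ P(r−g) = D₀(1+g) ⇒ g(P+D₀) = P·r − D₀
g = (P·r − D₀)/(P + D₀) = ($1,883,031.31×0.117 − $55,100.00) / ($1,883,031.31 + $55,100.00) = 0.085244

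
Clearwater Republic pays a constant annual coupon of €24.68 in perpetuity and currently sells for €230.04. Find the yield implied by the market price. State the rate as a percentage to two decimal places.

10.73%

P = C/r ⇒ r = C/P = €24.68/€230.04 = 0.107286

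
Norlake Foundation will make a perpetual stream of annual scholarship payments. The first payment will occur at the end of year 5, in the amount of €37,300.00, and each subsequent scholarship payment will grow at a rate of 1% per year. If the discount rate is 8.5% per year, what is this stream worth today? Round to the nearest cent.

€358862.94

Value at end of year 4: C₁ / (r − g) = €37,300.00 / (0.085 − 0.01) = €497,333.3333
Discount to today: PV = €497,333.3333 / (1 + 0.085)^4 = €497,333.3333 / 1.385859 = €358,862.94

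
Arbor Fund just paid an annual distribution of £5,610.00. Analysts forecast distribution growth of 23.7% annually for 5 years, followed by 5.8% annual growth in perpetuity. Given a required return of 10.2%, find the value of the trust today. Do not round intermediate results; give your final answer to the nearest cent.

£280606.09

D_1 = 6939.57000
D_2 = 8584.24809
D_3 = 10618.71489
D_4 = 13135.35032
D_5 = 16248.42834
Terminal value at year 5: TV = D_5×(1+g_2)/(r−g_2) = 17190.83718/0.044 = 390700.84509
P_0 = D_1/(1+r)^1 + D_2/(1+r)^2 + D_3/(1+r)^3 + D_4/(1+r)^4 + D_5/(1+r)^5 + TV/(1+r)^5
    = 6297.25045 + 7068.69221 + 7934.63907 + 8906.66836 + 9997.77565 + 240401.05987 = 280606.08561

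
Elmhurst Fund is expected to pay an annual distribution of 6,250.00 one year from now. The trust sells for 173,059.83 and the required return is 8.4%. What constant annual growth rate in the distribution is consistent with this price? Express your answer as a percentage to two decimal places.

P = D₁/(r−g) ⇒ g = r − D₁/P = 0.084 − 6,250.00/173,059.83 = 0.047885

4.79%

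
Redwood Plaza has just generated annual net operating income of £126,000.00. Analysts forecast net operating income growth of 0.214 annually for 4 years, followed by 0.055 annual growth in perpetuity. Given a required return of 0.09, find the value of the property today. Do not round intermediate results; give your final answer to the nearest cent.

£6508776.36

D_1 = 152964.00000
D_2 = 185698.29600
D_3 = 225437.73134
D_4 = 273681.40585
Terminal value at year 4: TV = D_4×(1+g_2)/(r−g_2) = 288733.88317/0.035 = 8249539.51924
P_0 = D_1/(1+r)^1 + D_2/(1+r)^2 + D_3/(1+r)^3 + D_4/(1+r)^4 + TV/(1+r)^4
    = 140333.94495 + 156298.54053 + 174079.29193 + 193882.80771 + 5844181.77511 = 6508776.36022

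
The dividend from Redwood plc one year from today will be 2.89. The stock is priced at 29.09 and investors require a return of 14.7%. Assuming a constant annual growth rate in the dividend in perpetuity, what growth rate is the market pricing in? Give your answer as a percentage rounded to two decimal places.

4.77%

P = D₁/(r−g) ⇒ g = r − D₁/P = 0.147 − 2.89/29.09 = 0.047653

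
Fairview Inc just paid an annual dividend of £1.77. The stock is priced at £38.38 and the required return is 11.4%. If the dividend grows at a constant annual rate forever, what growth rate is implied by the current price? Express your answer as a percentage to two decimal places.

P = D₀(1+g)/(r−g) ⇒ P(r−g) = D₀(1+g) ⇒ g(P+D₀) = P·r − D₀
g = (P·r − D₀)/(P + D₀) = (£38.38×0.114 − £1.77) / (£38.38 + £1.77) = 0.064890

6.49%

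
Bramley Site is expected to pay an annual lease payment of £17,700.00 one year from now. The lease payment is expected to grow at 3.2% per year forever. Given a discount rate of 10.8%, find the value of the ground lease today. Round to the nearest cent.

£232894.74

Growing perpetuity: P = D₁ / (r − g) = £17,700.0000 / (0.108 − 0.032) = £232,894.74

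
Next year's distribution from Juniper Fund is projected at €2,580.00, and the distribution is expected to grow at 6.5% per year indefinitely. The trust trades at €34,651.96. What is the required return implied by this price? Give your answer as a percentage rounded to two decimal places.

P = D₁/(r − g) ⇒ r = D₁/P + g = €2,580.0000/€34,651.96 + 0.065 = 0.074455 + 0.065 = 0.139455

13.95%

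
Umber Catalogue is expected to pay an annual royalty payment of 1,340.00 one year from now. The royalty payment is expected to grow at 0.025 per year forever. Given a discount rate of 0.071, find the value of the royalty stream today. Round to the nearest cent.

Growing perpetuity: P = D₁ / (r − g) = 1,340.0000 / (0.071 − 0.025) = 29,130.43

29130.43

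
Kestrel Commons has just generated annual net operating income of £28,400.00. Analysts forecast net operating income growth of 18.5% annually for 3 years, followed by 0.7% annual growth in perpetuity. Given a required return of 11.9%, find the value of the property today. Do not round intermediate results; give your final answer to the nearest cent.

D_1 = 33654.00000
D_2 = 39879.99000
D_3 = 47257.78815
Terminal value at year 3: TV = D_3×(1+g_2)/(r−g_2) = 47588.59267/0.112 = 424898.14881
P_0 = D_1/(1+r)^1 + D_2/(1+r)^2 + D_3/(1+r)^3 + TV/(1+r)^3
    = 30075.06702 + 31848.93157 + 33727.42083 + 303245.64977 = 398897.06919

£398897.07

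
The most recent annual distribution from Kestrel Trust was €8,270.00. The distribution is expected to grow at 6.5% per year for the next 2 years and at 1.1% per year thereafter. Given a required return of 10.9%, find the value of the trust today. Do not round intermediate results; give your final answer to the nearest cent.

€94249.10

D_1 = 8807.55000
D_2 = 9380.04075
Terminal value at year 2: TV = D_2×(1+g_2)/(r−g_2) = 9483.22120/0.098 = 96767.56325
P_0 = D_1/(1+r)^1 + D_2/(1+r)^2 + TV/(1+r)^2
    = 7941.88458 + 7626.78727 + 78680.42782 = 94249.09967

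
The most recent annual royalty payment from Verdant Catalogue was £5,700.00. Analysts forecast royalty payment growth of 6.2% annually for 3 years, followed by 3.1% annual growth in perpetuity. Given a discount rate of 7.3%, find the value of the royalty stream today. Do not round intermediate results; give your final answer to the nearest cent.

D_1 = 6053.40000
D_2 = 6428.71080
D_3 = 6827.29087
Terminal value at year 3: TV = D_3×(1+g_2)/(r−g_2) = 7038.93689/0.042 = 167593.73539
P_0 = D_1/(1+r)^1 + D_2/(1+r)^2 + D_3/(1+r)^3 + TV/(1+r)^3
    = 5641.56570 + 5583.73045 + 5526.48811 + 135662.12480 = 152413.90907

£152413.91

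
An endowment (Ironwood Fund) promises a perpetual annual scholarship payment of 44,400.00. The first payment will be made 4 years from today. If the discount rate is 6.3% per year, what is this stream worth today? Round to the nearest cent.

Value at end of year 3: C / r = 44,400.00 / 0.063 = 704,761.9048
Discount to today: PV = 704,761.9048 / (1 + 0.063)^3 = 704,761.9048 / 1.201157 = 586,735.85

586735.85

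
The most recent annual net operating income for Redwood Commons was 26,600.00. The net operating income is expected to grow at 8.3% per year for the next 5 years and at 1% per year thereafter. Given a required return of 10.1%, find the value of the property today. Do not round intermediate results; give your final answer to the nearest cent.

D_1 = 28807.80000
D_2 = 31198.84740
D_3 = 33788.35173
D_4 = 36592.78493
D_5 = 39629.98608
Terminal value at year 5: TV = D_5×(1+g_2)/(r−g_2) = 40026.28594/0.091 = 439849.29602
P_0 = D_1/(1+r)^1 + D_2/(1+r)^2 + D_3/(1+r)^3 + D_4/(1+r)^4 + D_5/(1+r)^5 + TV/(1+r)^5
    = 26165.12262 + 25737.35494 + 25316.58075 + 24902.68570 + 24495.55732 + 271873.76804 = 398491.06937

398491.07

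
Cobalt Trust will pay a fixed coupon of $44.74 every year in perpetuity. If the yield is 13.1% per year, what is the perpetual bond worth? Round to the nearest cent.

$341.53

Level perpetuity: PV = C / r = $44.74 / 0.131 = $341.53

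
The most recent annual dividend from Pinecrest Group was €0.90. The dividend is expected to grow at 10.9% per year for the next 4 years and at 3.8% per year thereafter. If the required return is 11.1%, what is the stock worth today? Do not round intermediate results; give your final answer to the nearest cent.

€16.29

D_1 = 0.99810
D_2 = 1.10689
D_3 = 1.22754
D_4 = 1.36135
Terminal value at year 4: TV = D_4×(1+g_2)/(r−g_2) = 1.41308/0.073 = 19.35723
P_0 = D_1/(1+r)^1 + D_2/(1+r)^2 + D_3/(1+r)^3 + D_4/(1+r)^4 + TV/(1+r)^4
    = 0.89838 + 0.89676 + 0.89515 + 0.89354 + 12.70536 = 16.28919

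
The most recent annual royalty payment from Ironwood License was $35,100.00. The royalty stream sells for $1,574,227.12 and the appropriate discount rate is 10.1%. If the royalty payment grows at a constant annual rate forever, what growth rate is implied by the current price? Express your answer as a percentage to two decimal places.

P = D₀(1+g)/(r−g) ⇒ P(r−g) = D₀(1+g) ⇒ g(P+D₀) = P·r − D₀
g = (P·r − D₀)/(P + D₀) = ($1,574,227.12×0.101 − $35,100.00) / ($1,574,227.12 + $35,100.00) = 0.076987

7.70%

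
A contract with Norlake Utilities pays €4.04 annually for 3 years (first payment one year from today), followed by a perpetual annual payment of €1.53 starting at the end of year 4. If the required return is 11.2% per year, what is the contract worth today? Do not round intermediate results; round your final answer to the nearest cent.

€19.77

PV of 3-year annuity: €4.04 × [1 − (1+0.112)^−3] / 0.112 = 9.83837
Perpetuity value at year 3: €1.53 / 0.112 = 13.66071
PV of perpetuity: 13.66071 / (1+0.112)^3 = 9.93480
Total PV = 9.83837 + 9.93480 = 19.77316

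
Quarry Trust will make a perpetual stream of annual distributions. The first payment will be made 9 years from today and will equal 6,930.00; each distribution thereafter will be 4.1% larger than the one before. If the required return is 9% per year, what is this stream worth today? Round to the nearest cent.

70978.23

Value at end of year 8: C₁ / (r − g) = 6,930.00 / (0.09 − 0.041) = 141,428.5714
Discount to today: PV = 141,428.5714 / (1 + 0.09)^8 = 141,428.5714 / 1.992563 = 70,978.23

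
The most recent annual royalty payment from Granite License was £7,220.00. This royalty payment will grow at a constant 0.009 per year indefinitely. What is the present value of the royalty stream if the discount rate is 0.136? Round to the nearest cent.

D₁ = D₀ × (1 + g) = £7,220.00 × 1.009 = £7,284.9800
Growing perpetuity: P = D₁ / (r − g) = £7,284.9800 / (0.136 − 0.009) = £57,362.05

£57362.05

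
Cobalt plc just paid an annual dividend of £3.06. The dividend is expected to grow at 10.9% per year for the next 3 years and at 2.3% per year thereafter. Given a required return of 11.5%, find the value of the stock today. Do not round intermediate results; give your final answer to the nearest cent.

£42.56

D_1 = 3.39354
D_2 = 3.76344
D_3 = 4.17365
Terminal value at year 3: TV = D_3×(1+g_2)/(r−g_2) = 4.26964/0.092 = 46.40918
P_0 = D_1/(1+r)^1 + D_2/(1+r)^2 + D_3/(1+r)^3 + TV/(1+r)^3
    = 3.04353 + 3.02716 + 3.01087 + 33.47952 = 42.56108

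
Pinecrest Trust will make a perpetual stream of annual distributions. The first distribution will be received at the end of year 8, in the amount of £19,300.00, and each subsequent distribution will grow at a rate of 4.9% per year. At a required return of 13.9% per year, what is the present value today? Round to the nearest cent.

Value at end of year 7: C₁ / (r − g) = £19,300.00 / (0.139 − 0.049) = £214,444.4444
Discount to today: PV = £214,444.4444 / (1 + 0.139)^7 = £214,444.4444 / 2.486944 = £86,228.08

£86228.08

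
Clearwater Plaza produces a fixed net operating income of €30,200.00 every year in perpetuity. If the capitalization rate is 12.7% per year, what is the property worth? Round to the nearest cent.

€237795.28

Level perpetuity: PV = C / r = €30,200.00 / 0.127 = €237,795.28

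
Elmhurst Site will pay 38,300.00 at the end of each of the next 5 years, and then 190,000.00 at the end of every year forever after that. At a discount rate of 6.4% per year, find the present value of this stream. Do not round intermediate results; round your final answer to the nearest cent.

PV of 5-year annuity: 38,300.00 × [1 − (1+0.064)^−5] / 0.064 = 159592.99956
Perpetuity value at year 5: 190,000.00 / 0.064 = 2968750.00000
PV of perpetuity: 2968750.00000 / (1+0.064)^5 = 2177035.38079
Total PV = 159592.99956 + 2177035.38079 = 2336628.38034

2336628.38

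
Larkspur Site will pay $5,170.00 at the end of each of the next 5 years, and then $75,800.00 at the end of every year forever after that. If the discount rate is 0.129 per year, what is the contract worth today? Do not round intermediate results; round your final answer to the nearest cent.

$338567.52

PV of 5-year annuity: $5,170.00 × [1 − (1+0.129)^−5] / 0.129 = 18228.54159
Perpetuity value at year 5: $75,800.00 / 0.129 = 587596.89922
PV of perpetuity: 587596.89922 / (1+0.129)^5 = 320338.97802
Total PV = 18228.54159 + 320338.97802 = 338567.51961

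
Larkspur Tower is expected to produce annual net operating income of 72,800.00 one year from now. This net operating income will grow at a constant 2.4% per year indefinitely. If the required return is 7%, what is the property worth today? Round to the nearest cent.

1582608.70

Growing perpetuity: P = D₁ / (r − g) = 72,800.0000 / (0.07 − 0.024) = 1,582,608.70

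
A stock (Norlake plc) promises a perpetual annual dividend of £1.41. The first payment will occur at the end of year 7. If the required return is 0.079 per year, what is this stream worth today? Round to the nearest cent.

£11.31

Value at end of year 6: C / r = £1.41 / 0.079 = £17.8481
Discount to today: PV = £17.8481 / (1 + 0.079)^6 = £17.8481 / 1.578079 = £11.31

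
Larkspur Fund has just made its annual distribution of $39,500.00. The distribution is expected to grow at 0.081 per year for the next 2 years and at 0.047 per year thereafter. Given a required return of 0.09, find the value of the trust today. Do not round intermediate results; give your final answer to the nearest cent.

$1023986.30

D_1 = 42699.50000
D_2 = 46158.15950
Terminal value at year 2: TV = D_2×(1+g_2)/(r−g_2) = 48327.59300/0.043 = 1123897.51155
P_0 = D_1/(1+r)^1 + D_2/(1+r)^2 + TV/(1+r)^2
    = 39173.85321 + 38850.39938 + 945962.04995 = 1023986.30254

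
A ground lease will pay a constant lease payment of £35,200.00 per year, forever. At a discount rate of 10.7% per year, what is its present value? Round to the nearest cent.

£328971.96

Level perpetuity: PV = C / r = £35,200.00 / 0.107 = £328,971.96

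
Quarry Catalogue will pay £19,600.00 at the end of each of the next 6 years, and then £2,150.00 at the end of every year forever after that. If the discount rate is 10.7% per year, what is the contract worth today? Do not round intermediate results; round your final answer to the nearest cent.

PV of 6-year annuity: £19,600.00 × [1 − (1+0.107)^−6] / 0.107 = 83640.10684
Perpetuity value at year 6: £2,150.00 / 0.107 = 20093.45794
PV of perpetuity: 20093.45794 / (1+0.107)^6 = 10918.65031
Total PV = 83640.10684 + 10918.65031 = 94558.75715

£94558.76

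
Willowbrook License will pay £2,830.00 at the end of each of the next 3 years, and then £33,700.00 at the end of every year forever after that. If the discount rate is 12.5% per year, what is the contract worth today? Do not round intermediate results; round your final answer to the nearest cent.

£196087.90

PV of 3-year annuity: £2,830.00 × [1 − (1+0.125)^−3] / 0.125 = 6739.20439
Perpetuity value at year 3: £33,700.00 / 0.125 = 269600.00000
PV of perpetuity: 269600.00000 / (1+0.125)^3 = 189348.69684
Total PV = 6739.20439 + 189348.69684 = 196087.90123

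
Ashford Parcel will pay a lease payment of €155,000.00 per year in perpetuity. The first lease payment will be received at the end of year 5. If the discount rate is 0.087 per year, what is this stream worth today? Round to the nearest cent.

€1276128.09

Value at end of year 4: C / r = €155,000.00 / 0.087 = €1,781,609.1954
Discount to today: PV = €1,781,609.1954 / (1 + 0.087)^4 = €1,781,609.1954 / 1.396105 = €1,276,128.09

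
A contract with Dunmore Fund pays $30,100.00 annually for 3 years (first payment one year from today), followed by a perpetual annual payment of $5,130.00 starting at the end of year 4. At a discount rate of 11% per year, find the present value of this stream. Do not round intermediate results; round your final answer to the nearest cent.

PV of 3-year annuity: $30,100.00 × [1 − (1+0.11)^−3] / 0.11 = 73555.81293
Perpetuity value at year 3: $5,130.00 / 0.11 = 46636.36364
PV of perpetuity: 46636.36364 / (1+0.11)^3 = 34100.10715
Total PV = 73555.81293 + 34100.10715 = 107655.92008

$107655.92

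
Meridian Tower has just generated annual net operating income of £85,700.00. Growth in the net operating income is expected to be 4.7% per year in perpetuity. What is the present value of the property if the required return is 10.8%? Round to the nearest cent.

£1470949.18

D₁ = D₀ × (1 + g) = £85,700.00 × 1.047 = £89,727.9000
Growing perpetuity: P = D₁ / (r − g) = £89,727.9000 / (0.108 − 0.047) = £1,470,949.18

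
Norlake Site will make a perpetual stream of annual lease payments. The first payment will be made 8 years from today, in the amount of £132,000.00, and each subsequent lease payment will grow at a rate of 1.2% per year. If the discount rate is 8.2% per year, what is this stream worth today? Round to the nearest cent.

£1086138.14

Value at end of year 7: C₁ / (r − g) = £132,000.00 / (0.082 − 0.012) = £1,885,714.2857
Discount to today: PV = £1,885,714.2857 / (1 + 0.082)^7 = £1,885,714.2857 / 1.736164 = £1,086,138.14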